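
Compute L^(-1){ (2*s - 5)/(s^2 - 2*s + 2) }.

Complete the square in the denominator: s^2 - 2*s + 2 = (s - 1)^2 + 1^2.
Split the numerator to match: 2*s - 5 = 2·(s - 1) - 3·1.
Invert each term: 2·(s - 1)/((s - 1)^2 + 1) ↔ 2e^(t)cos(t); -3·1/((s - 1)^2 + 1) ↔ -3e^(t)sin(t).

-3*exp(t)*sin(t) + 2*exp(t)*cos(t)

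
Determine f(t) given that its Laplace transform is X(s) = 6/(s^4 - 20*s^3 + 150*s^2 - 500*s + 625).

f(t) = t^3*exp(5*t)

Rewrite the denominator: s^4 - 20*s^3 + 150*s^2 - 500*s + 625 = (s - 5)^4.
The form in (s - 5) signals a first-shifting-theorem factor e^(5t).
Since L{t^3} = 3!/s^4 = 6/s^4, the inverse is t^3*exp(5*t).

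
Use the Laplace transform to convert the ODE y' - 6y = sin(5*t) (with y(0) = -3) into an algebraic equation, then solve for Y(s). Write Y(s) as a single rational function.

Y(s) = (-3*s^2 - 70)/(s^3 - 6*s^2 + 25*s - 150)

Transform both sides with L{·}.
Using L{y'} = sY - y(0) = sY - (-3), the left side becomes (s - 6)Y - (-3).
The right side is L{sin(5*t)} = 5/(s^2 + 25).
So (s - 6)Y = 5/(s^2 + 25) + (-3).
Isolate Y and clear denominators.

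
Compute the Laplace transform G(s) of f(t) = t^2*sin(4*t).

L{sin(4t)} = 4/(s^2 + 16).
Then apply L{t^2·g(t)} = (-1)^2 d^2/ds^2[H(s)] with H(s) = 4/(s^2 + 16):
differentiating 2 times and applying the sign gives 8*(3*s^2 - 16)/(s^2 + 16)^3.

G(s) = 8*(3*s^2 - 16)/(s^2 + 16)^3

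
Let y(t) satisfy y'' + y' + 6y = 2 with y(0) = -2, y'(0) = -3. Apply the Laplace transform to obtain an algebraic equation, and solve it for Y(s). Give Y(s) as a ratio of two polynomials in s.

Y(s) = (-2*s^2 - 5*s + 2)/(s^3 + s^2 + 6*s)

Apply the Laplace transform to the equation.
Using L{y''} = s^2 Y - s·y(0) - y'(0) and L{y'} = sY - y(0), with y(0) = -2, y'(0) = -3, the left side becomes (s^2 + s + 6)Y - (-2*s - 5).
The right side is L{2} = 2/s.
So (s^2 + s + 6)Y = 2/s + (-2*s - 5).
Solve for Y(s) and write it as one ratio of polynomials.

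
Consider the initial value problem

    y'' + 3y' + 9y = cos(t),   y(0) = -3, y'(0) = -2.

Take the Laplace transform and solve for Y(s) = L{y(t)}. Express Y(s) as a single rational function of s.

Y(s) = (-3*s^3 - 11*s^2 - 2*s - 11)/(s^4 + 3*s^3 + 10*s^2 + 3*s + 9)

Apply the Laplace transform to the equation.
The derivative rules (L{y''} = s^2 Y - s·y(0) - y'(0) and L{y'} = sY - y(0), with y(0) = -3, y'(0) = -2) turn the left side into (s^2 + 3*s + 9)Y - (-3*s - 11).
The right side is L{cos(t)} = s/(s^2 + 1).
So (s^2 + 3*s + 9)Y = s/(s^2 + 1) + (-3*s - 11).
Isolate Y and clear denominators.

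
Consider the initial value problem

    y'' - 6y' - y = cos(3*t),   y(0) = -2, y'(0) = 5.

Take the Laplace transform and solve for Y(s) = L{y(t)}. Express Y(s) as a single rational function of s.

Transform both sides with L{·}.
With L{y''} = s^2 Y - s·y(0) - y'(0) and L{y'} = sY - y(0), with y(0) = -2, y'(0) = 5: the LHS transforms to (s^2 - 6*s - 1)Y - (-2*s + 17).
The right side is L{cos(3*t)} = s/(s^2 + 9).
So (s^2 - 6*s - 1)Y = s/(s^2 + 9) + (-2*s + 17).
Divide through and combine into a single rational function.

Y(s) = (-2*s^3 + 17*s^2 - 17*s + 153)/(s^4 - 6*s^3 + 8*s^2 - 54*s - 9)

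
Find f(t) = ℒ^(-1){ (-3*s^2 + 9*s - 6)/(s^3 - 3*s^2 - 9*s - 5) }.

Factor the denominator: s^3 - 3*s^2 - 9*s - 5 = (s - 5)*(s + 1)^2.
Partial fraction decomposition gives [-2/(s + 1)] + [3/(s + 1)^2] + [-1/(s - 5)].
Invert each term: -2/(s + 1) ↔ -2e^(-t); 3/(s + 1)^2 ↔ 3t·e^(-t); -1/(s - 5) ↔ -e^(5t).

f(t) = 3*t*exp(-t) - exp(5*t) - 2*exp(-t)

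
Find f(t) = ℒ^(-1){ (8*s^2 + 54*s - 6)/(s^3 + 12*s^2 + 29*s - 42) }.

Factor the denominator: s^3 + 12*s^2 + 29*s - 42 = (s - 1)*(s + 6)*(s + 7).
Partial fraction decomposition gives [6/(s + 6)] + [1/(s - 1)] + [1/(s + 7)].
Invert each term: 6/(s + 6) ↔ 6e^(-6t); 1/(s - 1) ↔ e^(t); 1/(s + 7) ↔ e^(-7t).

f(t) = exp(t) + 6*exp(-6*t) + exp(-7*t)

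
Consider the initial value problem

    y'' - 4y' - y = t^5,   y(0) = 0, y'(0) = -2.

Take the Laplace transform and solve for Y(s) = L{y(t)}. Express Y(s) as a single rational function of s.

Y(s) = (-2*s^6 + 120)/(s^8 - 4*s^7 - s^6)

Take the Laplace transform of both sides.
The derivative rules (L{y''} = s^2 Y - s·y(0) - y'(0) and L{y'} = sY - y(0), with y(0) = 0, y'(0) = -2) turn the left side into (s^2 - 4*s - 1)Y - (-2).
The right side is L{t^5} = 120/s^6.
So (s^2 - 4*s - 1)Y = 120/s^6 + (-2).
Solve for Y(s) and write it as one ratio of polynomials.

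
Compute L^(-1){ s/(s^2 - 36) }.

cosh(6*t)

Since L{cosh(6t)} = s/(s^2 - 36), the inverse is cosh(6*t).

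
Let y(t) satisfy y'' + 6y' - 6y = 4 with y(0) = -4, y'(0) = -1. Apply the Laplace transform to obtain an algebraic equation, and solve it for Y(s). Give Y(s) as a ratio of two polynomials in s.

Apply the Laplace transform to the equation.
Using L{y''} = s^2 Y - s·y(0) - y'(0) and L{y'} = sY - y(0), with y(0) = -4, y'(0) = -1, the left side becomes (s^2 + 6*s - 6)Y - (-4*s - 25).
The right side is L{4} = 4/s.
So (s^2 + 6*s - 6)Y = 4/s + (-4*s - 25).
Solve for Y(s) and write it as one ratio of polynomials.

Y(s) = (-4*s^2 - 25*s + 4)/(s^3 + 6*s^2 - 6*s)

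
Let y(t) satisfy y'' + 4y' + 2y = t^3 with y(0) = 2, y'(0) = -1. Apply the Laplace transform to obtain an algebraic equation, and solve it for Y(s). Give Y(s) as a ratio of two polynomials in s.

Transform both sides with L{·}.
The derivative rules (L{y''} = s^2 Y - s·y(0) - y'(0) and L{y'} = sY - y(0), with y(0) = 2, y'(0) = -1) turn the left side into (s^2 + 4*s + 2)Y - (2*s + 7).
The right side is L{t^3} = 6/s^4.
So (s^2 + 4*s + 2)Y = 6/s^4 + (2*s + 7).
Divide through and combine into a single rational function.

Y(s) = (2*s^5 + 7*s^4 + 6)/(s^6 + 4*s^5 + 2*s^4)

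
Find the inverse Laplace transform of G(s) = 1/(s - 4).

Since L{e^(4t)} = 1/(s - 4), the inverse is exp(4*t).

exp(4*t)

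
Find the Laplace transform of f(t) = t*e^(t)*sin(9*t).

L{sin(9t)} = 9/(s^2 + 81).
Multiplying by e^(t) shifts s → s - 1, so L{e^(t)*sin(9*t)} = 9/((s - 1)^2 + 81).
Then apply L{t·g(t)} = -d/ds[G(s)] with G(s) = 9/((s - 1)^2 + 81):
differentiating 1 time and applying the sign gives 18*(s - 1)/(s^2 - 2*s + 82)^2.

18*(s - 1)/(s^2 - 2*s + 82)^2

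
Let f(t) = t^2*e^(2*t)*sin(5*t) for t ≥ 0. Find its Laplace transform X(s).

L{sin(5t)} = 5/(s^2 + 25).
Multiplying by e^(2t) shifts s → s - 2, so L{e^(2*t)*sin(5*t)} = 5/((s - 2)^2 + 25).
Then apply L{t^2·g(t)} = (-1)^2 d^2/ds^2[G(s)] with G(s) = 5/((s - 2)^2 + 25):
differentiating 2 times and applying the sign gives 10*(3*s^2 - 12*s - 13)/(s^2 - 4*s + 29)^3.

X(s) = 10*(3*s^2 - 12*s - 13)/(s^2 - 4*s + 29)^3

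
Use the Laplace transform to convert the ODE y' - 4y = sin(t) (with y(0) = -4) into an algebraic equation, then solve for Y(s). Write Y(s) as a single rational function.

Take the Laplace transform of both sides.
The derivative rules (L{y'} = sY - y(0) = sY - (-4)) turn the left side into (s - 4)Y - (-4).
The right side is L{sin(t)} = 1/(s^2 + 1).
So (s - 4)Y = 1/(s^2 + 1) + (-4).
Divide through and combine into a single rational function.

Y(s) = (-4*s^2 - 3)/(s^3 - 4*s^2 + s - 4)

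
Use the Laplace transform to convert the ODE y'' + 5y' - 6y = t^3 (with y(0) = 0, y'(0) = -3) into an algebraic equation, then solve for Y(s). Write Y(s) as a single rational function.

Y(s) = (-3*s^4 + 6)/(s^6 + 5*s^5 - 6*s^4)

Apply the Laplace transform to the equation.
Using L{y''} = s^2 Y - s·y(0) - y'(0) and L{y'} = sY - y(0), with y(0) = 0, y'(0) = -3, the left side becomes (s^2 + 5*s - 6)Y - (-3).
The right side is L{t^3} = 6/s^4.
So (s^2 + 5*s - 6)Y = 6/s^4 + (-3).
Divide through and combine into a single rational function.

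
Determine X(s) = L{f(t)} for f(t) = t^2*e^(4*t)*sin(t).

L{sin(t)} = 1/(s^2 + 1).
Multiplying by e^(4t) shifts s → s - 4, so L{e^(4*t)*sin(t)} = 1/((s - 4)^2 + 1).
Then apply L{t^2·g(t)} = (-1)^2 d^2/ds^2[G(s)] with G(s) = 1/((s - 4)^2 + 1):
differentiating 2 times and applying the sign gives 2*(3*s^2 - 24*s + 47)/(s^2 - 8*s + 17)^3.

X(s) = 2*(3*s^2 - 24*s + 47)/(s^2 - 8*s + 17)^3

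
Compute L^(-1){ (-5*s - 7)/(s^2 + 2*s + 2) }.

Complete the square in the denominator: s^2 + 2*s + 2 = (s + 1)^2 + 1^2.
Split the numerator to match: -5*s - 7 = -5·(s + 1) - 2·1.
Invert each term: -5·(s + 1)/((s + 1)^2 + 1) ↔ -5e^(-t)cos(t); -2·1/((s + 1)^2 + 1) ↔ -2e^(-t)sin(t).

-2*exp(-t)*sin(t) - 5*exp(-t)*cos(t)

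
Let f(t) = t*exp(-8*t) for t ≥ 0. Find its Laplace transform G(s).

L{e^(-8t)} = 1/(s + 8).
Then apply L{t·g(t)} = -d/ds[H(s)] with H(s) = 1/(s + 8):
differentiating 1 time and applying the sign gives (s + 8)^(-2).

G(s) = (s + 8)^(-2)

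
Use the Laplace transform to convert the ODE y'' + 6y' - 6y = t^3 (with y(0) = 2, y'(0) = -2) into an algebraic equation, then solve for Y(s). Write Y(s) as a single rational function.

Y(s) = (2*s^5 + 10*s^4 + 6)/(s^6 + 6*s^5 - 6*s^4)

Apply the Laplace transform to the equation.
The derivative rules (L{y''} = s^2 Y - s·y(0) - y'(0) and L{y'} = sY - y(0), with y(0) = 2, y'(0) = -2) turn the left side into (s^2 + 6*s - 6)Y - (2*s + 10).
The right side is L{t^3} = 6/s^4.
So (s^2 + 6*s - 6)Y = 6/s^4 + (2*s + 10).
Solve for Y(s) and write it as one ratio of polynomials.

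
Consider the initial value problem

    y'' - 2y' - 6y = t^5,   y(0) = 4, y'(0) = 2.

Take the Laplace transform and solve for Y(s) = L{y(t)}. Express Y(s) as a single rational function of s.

Apply the Laplace transform to the equation.
Using L{y''} = s^2 Y - s·y(0) - y'(0) and L{y'} = sY - y(0), with y(0) = 4, y'(0) = 2, the left side becomes (s^2 - 2*s - 6)Y - (4*s - 6).
The right side is L{t^5} = 120/s^6.
So (s^2 - 2*s - 6)Y = 120/s^6 + (4*s - 6).
Solve for Y(s) and write it as one ratio of polynomials.

Y(s) = (4*s^7 - 6*s^6 + 120)/(s^8 - 2*s^7 - 6*s^6)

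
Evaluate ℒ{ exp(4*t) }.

1/(s - 4)

L{1} = 1/s.
By the first shifting theorem, multiplying by e^(4t) replaces s with s - 4.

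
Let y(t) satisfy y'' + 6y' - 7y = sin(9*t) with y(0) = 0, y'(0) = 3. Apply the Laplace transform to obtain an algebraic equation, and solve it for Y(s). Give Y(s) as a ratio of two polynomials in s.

Y(s) = (3*s^2 + 252)/(s^4 + 6*s^3 + 74*s^2 + 486*s - 567)

Laplace-transform each side.
The derivative rules (L{y''} = s^2 Y - s·y(0) - y'(0) and L{y'} = sY - y(0), with y(0) = 0, y'(0) = 3) turn the left side into (s^2 + 6*s - 7)Y - (3).
The right side is L{sin(9*t)} = 9/(s^2 + 81).
So (s^2 + 6*s - 7)Y = 9/(s^2 + 81) + (3).
Divide through and combine into a single rational function.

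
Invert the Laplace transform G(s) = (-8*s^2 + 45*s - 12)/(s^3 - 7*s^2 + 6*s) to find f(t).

Factor the denominator: s^3 - 7*s^2 + 6*s = s*(s - 6)*(s - 1).
Partial fraction decomposition gives [-2/s] + [-1/(s - 6)] + [-5/(s - 1)].
Invert each term: -2/(s - 0) ↔ -2e^(0t); -1/(s - 6) ↔ -e^(6t); -5/(s - 1) ↔ -5e^(t).

f(t) = -exp(6*t) - 5*exp(t) - 2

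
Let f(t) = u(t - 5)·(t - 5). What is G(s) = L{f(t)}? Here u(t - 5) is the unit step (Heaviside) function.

G(s) = exp(-5*s)/s^2

By the second shifting theorem, L{u(t - c)·g(t - c)} = e^(-cs)·H(s) with c = 5 and H(s) = L{g(t)}.
L{t} = 1!/s^2 = 1/s^2.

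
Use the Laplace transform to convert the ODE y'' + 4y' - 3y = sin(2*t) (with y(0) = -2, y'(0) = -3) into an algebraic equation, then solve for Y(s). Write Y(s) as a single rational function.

Take the Laplace transform of both sides.
The derivative rules (L{y''} = s^2 Y - s·y(0) - y'(0) and L{y'} = sY - y(0), with y(0) = -2, y'(0) = -3) turn the left side into (s^2 + 4*s - 3)Y - (-2*s - 11).
The right side is L{sin(2*t)} = 2/(s^2 + 4).
So (s^2 + 4*s - 3)Y = 2/(s^2 + 4) + (-2*s - 11).
Isolate Y and clear denominators.

Y(s) = (-2*s^3 - 11*s^2 - 8*s - 42)/(s^4 + 4*s^3 + s^2 + 16*s - 12)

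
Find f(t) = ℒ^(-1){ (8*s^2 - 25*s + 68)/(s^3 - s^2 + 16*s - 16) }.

Factor the denominator: s^3 - s^2 + 16*s - 16 = (s - 1)*(s^2 + 16).
Partial fraction decomposition gives [3/(s - 1)] + [5*s/(s^2 + 16)] + [-20/(s^2 + 16)].
Invert each term: 3/(s - 1) ↔ 3e^(t); 5·s/(s^2 + 16) ↔ 5cos(4t); -5·4/(s^2 + 16) ↔ -5sin(4t).

f(t) = 3*exp(t) - 5*sin(4*t) + 5*cos(4*t)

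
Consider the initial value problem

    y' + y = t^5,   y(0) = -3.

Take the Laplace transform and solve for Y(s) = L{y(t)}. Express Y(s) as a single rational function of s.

Laplace-transform each side.
With L{y'} = sY - y(0) = sY - (-3): the LHS transforms to (s + 1)Y - (-3).
The right side is L{t^5} = 120/s^6.
So (s + 1)Y = 120/s^6 + (-3).
Divide through and combine into a single rational function.

Y(s) = (-3*s^6 + 120)/(s^7 + s^6)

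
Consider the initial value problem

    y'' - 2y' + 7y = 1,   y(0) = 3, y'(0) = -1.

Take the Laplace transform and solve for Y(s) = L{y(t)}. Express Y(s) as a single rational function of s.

Y(s) = (3*s^2 - 7*s + 1)/(s^3 - 2*s^2 + 7*s)

Laplace-transform each side.
Using L{y''} = s^2 Y - s·y(0) - y'(0) and L{y'} = sY - y(0), with y(0) = 3, y'(0) = -1, the left side becomes (s^2 - 2*s + 7)Y - (3*s - 7).
The right side is L{1} = 1/s.
So (s^2 - 2*s + 7)Y = 1/s + (3*s - 7).
Divide through and combine into a single rational function.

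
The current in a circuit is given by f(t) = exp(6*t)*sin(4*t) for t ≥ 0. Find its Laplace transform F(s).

L{sin(4t)} = 4/(s^2 + 16).
By the first shifting theorem, multiplying by e^(6t) replaces s with s - 6.

F(s) = 4/((s - 6)^2 + 16)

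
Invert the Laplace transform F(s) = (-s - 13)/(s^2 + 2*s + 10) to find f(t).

f(t) = -4*exp(-t)*sin(3*t) - exp(-t)*cos(3*t)

Complete the square in the denominator: s^2 + 2*s + 10 = (s + 1)^2 + 3^2.
Split the numerator to match: -s - 13 = -1·(s + 1) - 4·3.
Invert each term: -1·(s + 1)/((s + 1)^2 + 9) ↔ -e^(-t)cos(3t); -4·3/((s + 1)^2 + 9) ↔ -4e^(-t)sin(3t).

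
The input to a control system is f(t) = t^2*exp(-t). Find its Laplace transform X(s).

L{t^2} = 2!/s^3 = 2/s^3.
By the first shifting theorem, multiplying by e^(-t) replaces s with s + 1.

X(s) = 2/(s + 1)^3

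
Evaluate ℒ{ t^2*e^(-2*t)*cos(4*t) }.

2*(s + 2)*(s^2 + 4*s - 44)/(s^2 + 4*s + 20)^3

L{cos(4t)} = s/(s^2 + 16).
Multiplying by e^(-2t) shifts s → s + 2, so L{e^(-2*t)*cos(4*t)} = (s + 2)/((s + 2)^2 + 16).
Then apply L{t^2·g(t)} = (-1)^2 d^2/ds^2[G(s)] with G(s) = (s + 2)/((s + 2)^2 + 16):
differentiating 2 times and applying the sign gives 2*(s + 2)*(s^2 + 4*s - 44)/(s^2 + 4*s + 20)^3.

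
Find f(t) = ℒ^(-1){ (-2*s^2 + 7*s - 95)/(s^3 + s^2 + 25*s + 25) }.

Factor the denominator: s^3 + s^2 + 25*s + 25 = (s + 1)*(s^2 + 25).
Partial fraction decomposition gives [-4/(s + 1)] + [2*s/(s^2 + 25)] + [5/(s^2 + 25)].
Invert each term: -4/(s + 1) ↔ -4e^(-t); 2·s/(s^2 + 25) ↔ 2cos(5t); 1·5/(s^2 + 25) ↔ sin(5t).

f(t) = sin(5*t) + 2*cos(5*t) - 4*exp(-t)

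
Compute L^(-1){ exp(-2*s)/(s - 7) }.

Heaviside(t - 2)*(exp(7*t - 14))

The factor e^(-2s) signals a time shift by c = 2 (second shifting theorem).
L{e^(7t)} = 1/(s - 7), so L^-1{1/(s - 7)} = exp(7*t).
Hence the inverse is u(t - 2) times that function evaluated at t - 2.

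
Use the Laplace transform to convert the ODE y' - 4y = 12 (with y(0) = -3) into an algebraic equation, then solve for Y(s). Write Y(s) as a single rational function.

Y(s) = -3/s

Laplace-transform each side.
With L{y'} = sY - y(0) = sY - (-3): the LHS transforms to (s - 4)Y - (-3).
The right side is L{12} = 12/s.
So (s - 4)Y = 12/s + (-3).
Isolate Y and clear denominators.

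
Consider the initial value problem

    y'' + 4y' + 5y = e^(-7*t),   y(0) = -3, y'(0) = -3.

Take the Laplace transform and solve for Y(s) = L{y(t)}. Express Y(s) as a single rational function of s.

Y(s) = (-3*s^2 - 36*s - 104)/(s^3 + 11*s^2 + 33*s + 35)

Laplace-transform each side.
The derivative rules (L{y''} = s^2 Y - s·y(0) - y'(0) and L{y'} = sY - y(0), with y(0) = -3, y'(0) = -3) turn the left side into (s^2 + 4*s + 5)Y - (-3*s - 15).
The right side is L{e^(-7*t)} = 1/(s + 7).
So (s^2 + 4*s + 5)Y = 1/(s + 7) + (-3*s - 15).
Isolate Y and clear denominators.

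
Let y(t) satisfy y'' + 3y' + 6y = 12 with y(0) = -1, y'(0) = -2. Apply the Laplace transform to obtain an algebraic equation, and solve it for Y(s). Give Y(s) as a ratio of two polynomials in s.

Y(s) = (-s^2 - 5*s + 12)/(s^3 + 3*s^2 + 6*s)

Laplace-transform each side.
Using L{y''} = s^2 Y - s·y(0) - y'(0) and L{y'} = sY - y(0), with y(0) = -1, y'(0) = -2, the left side becomes (s^2 + 3*s + 6)Y - (-s - 5).
The right side is L{12} = 12/s.
So (s^2 + 3*s + 6)Y = 12/s + (-s - 5).
Isolate Y and clear denominators.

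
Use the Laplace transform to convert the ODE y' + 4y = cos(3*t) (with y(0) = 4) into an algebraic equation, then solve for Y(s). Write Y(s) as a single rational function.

Y(s) = (4*s^2 + s + 36)/(s^3 + 4*s^2 + 9*s + 36)

Laplace-transform each side.
Using L{y'} = sY - y(0) = sY - 4, the left side becomes (s + 4)Y - (4).
The right side is L{cos(3*t)} = s/(s^2 + 9).
So (s + 4)Y = s/(s^2 + 9) + (4).
Solve for Y(s) and write it as one ratio of polynomials.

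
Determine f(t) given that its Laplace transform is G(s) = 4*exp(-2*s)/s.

The factor e^(-2s) signals a time shift by c = 2 (second shifting theorem).
L{4} = 4/s, so L^-1{4/s} = 4.
Hence the inverse is u(t - 2) times that function evaluated at t - 2.

f(t) = Heaviside(t - 2)*(4)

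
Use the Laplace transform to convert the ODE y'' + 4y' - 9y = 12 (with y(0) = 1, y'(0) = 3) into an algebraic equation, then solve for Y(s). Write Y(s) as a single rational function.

Y(s) = (s^2 + 7*s + 12)/(s^3 + 4*s^2 - 9*s)

Laplace-transform each side.
The derivative rules (L{y''} = s^2 Y - s·y(0) - y'(0) and L{y'} = sY - y(0), with y(0) = 1, y'(0) = 3) turn the left side into (s^2 + 4*s - 9)Y - (s + 7).
The right side is L{12} = 12/s.
So (s^2 + 4*s - 9)Y = 12/s + (s + 7).
Isolate Y and clear denominators.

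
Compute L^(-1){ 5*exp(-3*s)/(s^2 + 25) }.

Heaviside(t - 3)*(sin(5*t - 15))

The factor e^(-3s) signals a time shift by c = 3 (second shifting theorem).
L{sin(5t)} = 5/(s^2 + 25), so L^-1{5/(s^2 + 25)} = sin(5*t).
Hence the inverse is u(t - 3) times that function evaluated at t - 3.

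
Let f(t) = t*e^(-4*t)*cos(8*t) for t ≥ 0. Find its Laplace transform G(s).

G(s) = (s - 4)*(s + 12)/(s^2 + 8*s + 80)^2

L{cos(8t)} = s/(s^2 + 64).
Multiplying by e^(-4t) shifts s → s + 4, so L{e^(-4*t)*cos(8*t)} = (s + 4)/((s + 4)^2 + 64).
Then apply L{t·g(t)} = -d/ds[H(s)] with H(s) = (s + 4)/((s + 4)^2 + 64):
differentiating 1 time and applying the sign gives (s - 4)*(s + 12)/(s^2 + 8*s + 80)^2.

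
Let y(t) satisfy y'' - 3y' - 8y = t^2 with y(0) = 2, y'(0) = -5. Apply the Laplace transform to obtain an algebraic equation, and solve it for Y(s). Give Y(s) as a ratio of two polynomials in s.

Take the Laplace transform of both sides.
Using L{y''} = s^2 Y - s·y(0) - y'(0) and L{y'} = sY - y(0), with y(0) = 2, y'(0) = -5, the left side becomes (s^2 - 3*s - 8)Y - (2*s - 11).
The right side is L{t^2} = 2/s^3.
So (s^2 - 3*s - 8)Y = 2/s^3 + (2*s - 11).
Divide through and combine into a single rational function.

Y(s) = (2*s^4 - 11*s^3 + 2)/(s^5 - 3*s^4 - 8*s^3)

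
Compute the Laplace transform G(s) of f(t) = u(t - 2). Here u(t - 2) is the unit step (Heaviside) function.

By the second shifting theorem, L{u(t - c)·g(t - c)} = e^(-cs)·H(s) with c = 2 and H(s) = L{g(t)}.
L{1} = 1/s.

G(s) = exp(-2*s)/s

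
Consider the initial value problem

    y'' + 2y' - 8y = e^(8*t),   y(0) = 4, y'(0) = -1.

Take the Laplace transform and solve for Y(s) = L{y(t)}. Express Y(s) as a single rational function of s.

Apply the Laplace transform to the equation.
Using L{y''} = s^2 Y - s·y(0) - y'(0) and L{y'} = sY - y(0), with y(0) = 4, y'(0) = -1, the left side becomes (s^2 + 2*s - 8)Y - (4*s + 7).
The right side is L{e^(8*t)} = 1/(s - 8).
So (s^2 + 2*s - 8)Y = 1/(s - 8) + (4*s + 7).
Solve for Y(s) and write it as one ratio of polynomials.

Y(s) = (4*s^2 - 25*s - 55)/(s^3 - 6*s^2 - 24*s + 64)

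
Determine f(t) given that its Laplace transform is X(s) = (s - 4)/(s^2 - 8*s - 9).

Rewrite the denominator: s^2 - 8*s - 9 = (s - 4)^2 - 25.
The form in (s - 4) signals a first-shifting-theorem factor e^(4t).
Since L{cosh(5t)} = s/(s^2 - 25), the inverse is e^(4*t)*cosh(5*t).

f(t) = exp(4*t)*cosh(5*t)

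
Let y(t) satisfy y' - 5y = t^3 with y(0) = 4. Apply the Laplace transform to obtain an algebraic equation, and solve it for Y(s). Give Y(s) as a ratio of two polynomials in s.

Apply the Laplace transform to the equation.
With L{y'} = sY - y(0) = sY - 4: the LHS transforms to (s - 5)Y - (4).
The right side is L{t^3} = 6/s^4.
So (s - 5)Y = 6/s^4 + (4).
Divide through and combine into a single rational function.

Y(s) = (4*s^4 + 6)/(s^5 - 5*s^4)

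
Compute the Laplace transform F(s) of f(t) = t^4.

L{t^4} = 4!/s^5 = 24/s^5.

F(s) = 24/s^5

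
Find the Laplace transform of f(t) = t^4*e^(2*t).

L{t^4} = 4!/s^5 = 24/s^5.
By the first shifting theorem, multiplying by e^(2t) replaces s with s - 2.

24/(s - 2)^5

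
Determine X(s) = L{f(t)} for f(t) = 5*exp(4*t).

X(s) = 5/(s - 4)

L{5} = 5/s.
By the first shifting theorem, multiplying by e^(4t) replaces s with s - 4.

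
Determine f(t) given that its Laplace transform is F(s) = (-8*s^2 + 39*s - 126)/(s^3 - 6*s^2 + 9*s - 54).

Factor the denominator: s^3 - 6*s^2 + 9*s - 54 = (s - 6)*(s^2 + 9).
Partial fraction decomposition gives [-4/(s - 6)] + [-4*s/(s^2 + 9)] + [15/(s^2 + 9)].
Invert each term: -4/(s - 6) ↔ -4e^(6t); -4·s/(s^2 + 9) ↔ -4cos(3t); 5·3/(s^2 + 9) ↔ 5sin(3t).

f(t) = -4*exp(6*t) + 5*sin(3*t) - 4*cos(3*t)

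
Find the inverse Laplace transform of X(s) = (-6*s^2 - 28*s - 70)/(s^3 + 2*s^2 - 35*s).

Factor the denominator: s^3 + 2*s^2 - 35*s = s*(s - 5)*(s + 7).
Partial fraction decomposition gives [2/s] + [-6/(s - 5)] + [-2/(s + 7)].
Invert each term: 2/(s - 0) ↔ 2e^(0t); -6/(s - 5) ↔ -6e^(5t); -2/(s + 7) ↔ -2e^(-7t).

-6*exp(5*t) + 2 - 2*exp(-7*t)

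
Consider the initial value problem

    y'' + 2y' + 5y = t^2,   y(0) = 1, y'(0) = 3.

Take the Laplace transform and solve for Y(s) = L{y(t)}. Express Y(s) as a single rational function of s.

Laplace-transform each side.
The derivative rules (L{y''} = s^2 Y - s·y(0) - y'(0) and L{y'} = sY - y(0), with y(0) = 1, y'(0) = 3) turn the left side into (s^2 + 2*s + 5)Y - (s + 5).
The right side is L{t^2} = 2/s^3.
So (s^2 + 2*s + 5)Y = 2/s^3 + (s + 5).
Solve for Y(s) and write it as one ratio of polynomials.

Y(s) = (s^4 + 5*s^3 + 2)/(s^5 + 2*s^4 + 5*s^3)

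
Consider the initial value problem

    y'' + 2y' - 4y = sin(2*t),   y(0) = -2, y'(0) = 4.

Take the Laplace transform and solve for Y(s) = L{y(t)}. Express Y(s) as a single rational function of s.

Apply the Laplace transform to the equation.
The derivative rules (L{y''} = s^2 Y - s·y(0) - y'(0) and L{y'} = sY - y(0), with y(0) = -2, y'(0) = 4) turn the left side into (s^2 + 2*s - 4)Y - (-2*s).
The right side is L{sin(2*t)} = 2/(s^2 + 4).
So (s^2 + 2*s - 4)Y = 2/(s^2 + 4) + (-2*s).
Solve for Y(s) and write it as one ratio of polynomials.

Y(s) = (-2*s^3 - 8*s + 2)/(s^4 + 2*s^3 + 8*s - 16)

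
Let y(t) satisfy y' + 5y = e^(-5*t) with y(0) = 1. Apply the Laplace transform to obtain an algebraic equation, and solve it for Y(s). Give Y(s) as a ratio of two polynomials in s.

Y(s) = (s + 6)/(s^2 + 10*s + 25)

Transform both sides with L{·}.
The derivative rules (L{y'} = sY - y(0) = sY - 1) turn the left side into (s + 5)Y - (1).
The right side is L{e^(-5*t)} = 1/(s + 5).
So (s + 5)Y = 1/(s + 5) + (1).
Solve for Y(s) and write it as one ratio of polynomials.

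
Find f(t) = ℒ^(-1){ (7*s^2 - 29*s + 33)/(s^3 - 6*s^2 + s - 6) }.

Factor the denominator: s^3 - 6*s^2 + s - 6 = (s - 6)*(s^2 + 1).
Partial fraction decomposition gives [3/(s - 6)] + [4*s/(s^2 + 1)] + [-5/(s^2 + 1)].
Invert each term: 3/(s - 6) ↔ 3e^(6t); 4·s/(s^2 + 1) ↔ 4cos(t); -5·1/(s^2 + 1) ↔ -5sin(t).

f(t) = 3*exp(6*t) - 5*sin(t) + 4*cos(t)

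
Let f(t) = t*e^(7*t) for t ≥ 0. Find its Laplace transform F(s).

L{t} = 1!/s^2 = 1/s^2.
By the first shifting theorem, multiplying by e^(7t) replaces s with s - 7.

F(s) = (s - 7)^(-2)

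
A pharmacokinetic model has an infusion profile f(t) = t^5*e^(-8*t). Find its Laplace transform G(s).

L{t^5} = 5!/s^6 = 120/s^6.
By the first shifting theorem, multiplying by e^(-8t) replaces s with s + 8.

G(s) = 120/(s + 8)^6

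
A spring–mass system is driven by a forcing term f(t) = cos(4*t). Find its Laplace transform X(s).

X(s) = s/(s^2 + 16)

L{cos(4t)} = s/(s^2 + 16).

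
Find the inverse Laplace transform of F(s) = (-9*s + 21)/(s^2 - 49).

-3*exp(7*t) - 6*exp(-7*t)

Factor the denominator: s^2 - 49 = (s - 7)*(s + 7).
Partial fraction decomposition gives [-3/(s - 7)] + [-6/(s + 7)].
Invert each term: -3/(s - 7) ↔ -3e^(7t); -6/(s + 7) ↔ -6e^(-7t).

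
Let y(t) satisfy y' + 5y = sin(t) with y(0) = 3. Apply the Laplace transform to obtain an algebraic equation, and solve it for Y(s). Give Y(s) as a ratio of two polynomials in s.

Y(s) = (3*s^2 + 4)/(s^3 + 5*s^2 + s + 5)

Transform both sides with L{·}.
Using L{y'} = sY - y(0) = sY - 3, the left side becomes (s + 5)Y - (3).
The right side is L{sin(t)} = 1/(s^2 + 1).
So (s + 5)Y = 1/(s^2 + 1) + (3).
Solve for Y(s) and write it as one ratio of polynomials.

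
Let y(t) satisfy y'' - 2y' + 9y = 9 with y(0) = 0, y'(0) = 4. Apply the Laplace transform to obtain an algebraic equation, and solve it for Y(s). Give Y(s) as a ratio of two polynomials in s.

Y(s) = (4*s + 9)/(s^3 - 2*s^2 + 9*s)

Apply the Laplace transform to the equation.
With L{y''} = s^2 Y - s·y(0) - y'(0) and L{y'} = sY - y(0), with y(0) = 0, y'(0) = 4: the LHS transforms to (s^2 - 2*s + 9)Y - (4).
The right side is L{9} = 9/s.
So (s^2 - 2*s + 9)Y = 9/s + (4).
Divide through and combine into a single rational function.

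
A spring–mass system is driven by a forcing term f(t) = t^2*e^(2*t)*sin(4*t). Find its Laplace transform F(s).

L{sin(4t)} = 4/(s^2 + 16).
Multiplying by e^(2t) shifts s → s - 2, so L{e^(2*t)*sin(4*t)} = 4/((s - 2)^2 + 16).
Then apply L{t^2·g(t)} = (-1)^2 d^2/ds^2[G(s)] with G(s) = 4/((s - 2)^2 + 16):
differentiating 2 times and applying the sign gives 8*(3*s^2 - 12*s - 4)/(s^2 - 4*s + 20)^3.

F(s) = 8*(3*s^2 - 12*s - 4)/(s^2 - 4*s + 20)^3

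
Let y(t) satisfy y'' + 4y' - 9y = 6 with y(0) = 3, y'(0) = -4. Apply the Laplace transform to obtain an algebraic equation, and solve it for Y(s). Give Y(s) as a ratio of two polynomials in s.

Y(s) = (3*s^2 + 8*s + 6)/(s^3 + 4*s^2 - 9*s)

Transform both sides with L{·}.
Using L{y''} = s^2 Y - s·y(0) - y'(0) and L{y'} = sY - y(0), with y(0) = 3, y'(0) = -4, the left side becomes (s^2 + 4*s - 9)Y - (3*s + 8).
The right side is L{6} = 6/s.
So (s^2 + 4*s - 9)Y = 6/s + (3*s + 8).
Isolate Y and clear denominators.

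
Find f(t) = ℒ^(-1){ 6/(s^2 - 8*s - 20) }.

Rewrite the denominator: s^2 - 8*s - 20 = (s - 4)^2 - 36.
The form in (s - 4) signals a first-shifting-theorem factor e^(4t).
Since L{sinh(6t)} = 6/(s^2 - 36), the inverse is e^(4*t)*sinh(6*t).

f(t) = exp(4*t)*sinh(6*t)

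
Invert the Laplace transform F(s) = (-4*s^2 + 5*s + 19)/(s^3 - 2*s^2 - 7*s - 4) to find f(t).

Factor the denominator: s^3 - 2*s^2 - 7*s - 4 = (s - 4)*(s + 1)^2.
Partial fraction decomposition gives [-3/(s + 1)] + [-2/(s + 1)^2] + [-1/(s - 4)].
Invert each term: -3/(s + 1) ↔ -3e^(-t); -2/(s + 1)^2 ↔ -2t·e^(-t); -1/(s - 4) ↔ -e^(4t).

f(t) = -2*t*exp(-t) - exp(4*t) - 3*exp(-t)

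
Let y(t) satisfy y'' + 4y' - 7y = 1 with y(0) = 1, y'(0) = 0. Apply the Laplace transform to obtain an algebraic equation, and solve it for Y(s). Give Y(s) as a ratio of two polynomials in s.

Y(s) = (s^2 + 4*s + 1)/(s^3 + 4*s^2 - 7*s)

Apply the Laplace transform to the equation.
Using L{y''} = s^2 Y - s·y(0) - y'(0) and L{y'} = sY - y(0), with y(0) = 1, y'(0) = 0, the left side becomes (s^2 + 4*s - 7)Y - (s + 4).
The right side is L{1} = 1/s.
So (s^2 + 4*s - 7)Y = 1/s + (s + 4).
Solve for Y(s) and write it as one ratio of polynomials.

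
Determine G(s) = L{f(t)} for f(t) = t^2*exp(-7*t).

L{e^(-7t)} = 1/(s + 7).
Then apply L{t^2·g(t)} = (-1)^2 d^2/ds^2[H(s)] with H(s) = 1/(s + 7):
differentiating 2 times and applying the sign gives 2/(s + 7)^3.

G(s) = 2/(s + 7)^3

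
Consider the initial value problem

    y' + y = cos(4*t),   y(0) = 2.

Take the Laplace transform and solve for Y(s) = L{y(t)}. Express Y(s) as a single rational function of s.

Laplace-transform each side.
The derivative rules (L{y'} = sY - y(0) = sY - 2) turn the left side into (s + 1)Y - (2).
The right side is L{cos(4*t)} = s/(s^2 + 16).
So (s + 1)Y = s/(s^2 + 16) + (2).
Solve for Y(s) and write it as one ratio of polynomials.

Y(s) = (2*s^2 + s + 32)/(s^3 + s^2 + 16*s + 16)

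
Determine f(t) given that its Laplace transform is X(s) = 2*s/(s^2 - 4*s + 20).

Complete the square in the denominator: s^2 - 4*s + 20 = (s - 2)^2 + 4^2.
Split the numerator to match: 2*s = 2·(s - 2) + 1·4.
Invert each term: 2·(s - 2)/((s - 2)^2 + 16) ↔ 2e^(2t)cos(4t); 1·4/((s - 2)^2 + 16) ↔ e^(2t)sin(4t).

f(t) = exp(2*t)*sin(4*t) + 2*exp(2*t)*cos(4*t)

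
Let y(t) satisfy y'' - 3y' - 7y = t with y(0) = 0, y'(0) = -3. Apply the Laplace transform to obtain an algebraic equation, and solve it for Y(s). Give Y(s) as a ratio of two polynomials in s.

Take the Laplace transform of both sides.
With L{y''} = s^2 Y - s·y(0) - y'(0) and L{y'} = sY - y(0), with y(0) = 0, y'(0) = -3: the LHS transforms to (s^2 - 3*s - 7)Y - (-3).
The right side is L{t} = s^(-2).
So (s^2 - 3*s - 7)Y = s^(-2) + (-3).
Solve for Y(s) and write it as one ratio of polynomials.

Y(s) = (-3*s^2 + 1)/(s^4 - 3*s^3 - 7*s^2)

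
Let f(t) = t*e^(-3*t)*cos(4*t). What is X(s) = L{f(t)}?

X(s) = (s - 1)*(s + 7)/(s^2 + 6*s + 25)^2

L{cos(4t)} = s/(s^2 + 16).
Multiplying by e^(-3t) shifts s → s + 3, so L{e^(-3*t)*cos(4*t)} = (s + 3)/((s + 3)^2 + 16).
Then apply L{t·g(t)} = -d/ds[G(s)] with G(s) = (s + 3)/((s + 3)^2 + 16):
differentiating 1 time and applying the sign gives (s - 1)*(s + 7)/(s^2 + 6*s + 25)^2.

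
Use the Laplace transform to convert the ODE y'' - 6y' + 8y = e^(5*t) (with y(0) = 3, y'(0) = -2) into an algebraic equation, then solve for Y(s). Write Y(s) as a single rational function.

Laplace-transform each side.
Using L{y''} = s^2 Y - s·y(0) - y'(0) and L{y'} = sY - y(0), with y(0) = 3, y'(0) = -2, the left side becomes (s^2 - 6*s + 8)Y - (3*s - 20).
The right side is L{e^(5*t)} = 1/(s - 5).
So (s^2 - 6*s + 8)Y = 1/(s - 5) + (3*s - 20).
Isolate Y and clear denominators.

Y(s) = (3*s^2 - 35*s + 101)/(s^3 - 11*s^2 + 38*s - 40)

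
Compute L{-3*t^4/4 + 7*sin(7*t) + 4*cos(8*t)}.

The transform is linear, so treat each term independently.
(-3/4)·[L{t^4} = 4!/s^5 = 24/s^5]; (4)·[L{cos(8t)} = s/(s^2 + 64)]; (7)·[L{sin(7t)} = 7/(s^2 + 49)].

4*s/(s^2 + 64) + 49/(s^2 + 49) - 18/s^5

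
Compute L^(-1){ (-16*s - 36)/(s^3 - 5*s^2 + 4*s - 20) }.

-4*exp(5*t) + 2*sin(2*t) + 4*cos(2*t)

Factor the denominator: s^3 - 5*s^2 + 4*s - 20 = (s - 5)*(s^2 + 4).
Partial fraction decomposition gives [-4/(s - 5)] + [4*s/(s^2 + 4)] + [4/(s^2 + 4)].
Invert each term: -4/(s - 5) ↔ -4e^(5t); 4·s/(s^2 + 4) ↔ 4cos(2t); 2·2/(s^2 + 4) ↔ 2sin(2t).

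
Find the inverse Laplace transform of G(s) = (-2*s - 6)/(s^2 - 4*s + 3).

Factor the denominator: s^2 - 4*s + 3 = (s - 3)*(s - 1).
Partial fraction decomposition gives [-6/(s - 3)] + [4/(s - 1)].
Invert each term: -6/(s - 3) ↔ -6e^(3t); 4/(s - 1) ↔ 4e^(t).

-6*exp(3*t) + 4*exp(t)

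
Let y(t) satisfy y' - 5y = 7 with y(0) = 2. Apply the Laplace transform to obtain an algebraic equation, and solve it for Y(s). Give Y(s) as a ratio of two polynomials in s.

Y(s) = (2*s + 7)/(s^2 - 5*s)

Transform both sides with L{·}.
Using L{y'} = sY - y(0) = sY - 2, the left side becomes (s - 5)Y - (2).
The right side is L{7} = 7/s.
So (s - 5)Y = 7/s + (2).
Solve for Y(s) and write it as one ratio of polynomials.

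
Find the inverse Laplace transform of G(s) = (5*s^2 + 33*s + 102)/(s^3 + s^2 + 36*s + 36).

Factor the denominator: s^3 + s^2 + 36*s + 36 = (s + 1)*(s^2 + 36).
Partial fraction decomposition gives [2/(s + 1)] + [3*s/(s^2 + 36)] + [30/(s^2 + 36)].
Invert each term: 2/(s + 1) ↔ 2e^(-t); 3·s/(s^2 + 36) ↔ 3cos(6t); 5·6/(s^2 + 36) ↔ 5sin(6t).

5*sin(6*t) + 3*cos(6*t) + 2*exp(-t)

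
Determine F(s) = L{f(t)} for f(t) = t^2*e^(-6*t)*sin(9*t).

L{sin(9t)} = 9/(s^2 + 81).
Multiplying by e^(-6t) shifts s → s + 6, so L{e^(-6*t)*sin(9*t)} = 9/((s + 6)^2 + 81).
Then apply L{t^2·g(t)} = (-1)^2 d^2/ds^2[G(s)] with G(s) = 9/((s + 6)^2 + 81):
differentiating 2 times and applying the sign gives 54*(s^2 + 12*s + 9)/(s^2 + 12*s + 117)^3.

F(s) = 54*(s^2 + 12*s + 9)/(s^2 + 12*s + 117)^3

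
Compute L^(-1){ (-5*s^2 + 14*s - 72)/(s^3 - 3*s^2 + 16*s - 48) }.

-3*exp(3*t) + 2*sin(4*t) - 2*cos(4*t)

Factor the denominator: s^3 - 3*s^2 + 16*s - 48 = (s - 3)*(s^2 + 16).
Partial fraction decomposition gives [-3/(s - 3)] + [-2*s/(s^2 + 16)] + [8/(s^2 + 16)].
Invert each term: -3/(s - 3) ↔ -3e^(3t); -2·s/(s^2 + 16) ↔ -2cos(4t); 2·4/(s^2 + 16) ↔ 2sin(4t).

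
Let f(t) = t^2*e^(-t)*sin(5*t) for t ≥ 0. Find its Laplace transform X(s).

X(s) = 10*(3*s^2 + 6*s - 22)/(s^2 + 2*s + 26)^3

L{sin(5t)} = 5/(s^2 + 25).
Multiplying by e^(-t) shifts s → s + 1, so L{e^(-t)*sin(5*t)} = 5/((s + 1)^2 + 25).
Then apply L{t^2·g(t)} = (-1)^2 d^2/ds^2[G(s)] with G(s) = 5/((s + 1)^2 + 25):
differentiating 2 times and applying the sign gives 10*(3*s^2 + 6*s - 22)/(s^2 + 2*s + 26)^3.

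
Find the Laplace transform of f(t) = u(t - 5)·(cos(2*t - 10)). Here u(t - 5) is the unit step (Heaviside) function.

s*exp(-5*s)/(s^2 + 4)

By the second shifting theorem, L{u(t - c)·g(t - c)} = e^(-cs)·G(s) with c = 5 and G(s) = L{g(t)}.
L{cos(2t)} = s/(s^2 + 4).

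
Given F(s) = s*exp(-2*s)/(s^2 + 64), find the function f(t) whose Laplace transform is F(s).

f(t) = Heaviside(t - 2)*(cos(8*t - 16))

The factor e^(-2s) signals a time shift by c = 2 (second shifting theorem).
L{cos(8t)} = s/(s^2 + 64), so L^-1{s/(s^2 + 64)} = cos(8*t).
Hence the inverse is u(t - 2) times that function evaluated at t - 2.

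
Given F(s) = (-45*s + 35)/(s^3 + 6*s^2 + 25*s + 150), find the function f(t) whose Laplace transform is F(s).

Factor the denominator: s^3 + 6*s^2 + 25*s + 150 = (s + 6)*(s^2 + 25).
Partial fraction decomposition gives [5/(s + 6)] + [-5*s/(s^2 + 25)] + [-15/(s^2 + 25)].
Invert each term: 5/(s + 6) ↔ 5e^(-6t); -5·s/(s^2 + 25) ↔ -5cos(5t); -3·5/(s^2 + 25) ↔ -3sin(5t).

f(t) = -3*sin(5*t) - 5*cos(5*t) + 5*exp(-6*t)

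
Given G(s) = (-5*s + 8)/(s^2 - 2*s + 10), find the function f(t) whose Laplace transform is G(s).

f(t) = exp(t)*sin(3*t) - 5*exp(t)*cos(3*t)

Complete the square in the denominator: s^2 - 2*s + 10 = (s - 1)^2 + 3^2.
Split the numerator to match: -5*s + 8 = -5·(s - 1) + 1·3.
Invert each term: -5·(s - 1)/((s - 1)^2 + 9) ↔ -5e^(t)cos(3t); 1·3/((s - 1)^2 + 9) ↔ e^(t)sin(3t).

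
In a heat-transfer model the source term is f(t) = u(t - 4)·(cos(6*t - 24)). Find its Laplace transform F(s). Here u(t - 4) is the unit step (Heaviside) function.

F(s) = s*exp(-4*s)/(s^2 + 36)

By the second shifting theorem, L{u(t - c)·g(t - c)} = e^(-cs)·G(s) with c = 4 and G(s) = L{g(t)}.
L{cos(6t)} = s/(s^2 + 36).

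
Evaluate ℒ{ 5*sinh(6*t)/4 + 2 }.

Apply the Laplace transform termwise.
L{2} = 2/s; (5/4)·[L{sinh(6t)} = 6/(s^2 - 36)].

15/(2*(s^2 - 36)) + 2/s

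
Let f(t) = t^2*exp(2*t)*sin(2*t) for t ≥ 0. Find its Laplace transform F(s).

F(s) = 4*(3*s^2 - 12*s + 8)/(s^2 - 4*s + 8)^3

L{sin(2t)} = 2/(s^2 + 4).
Multiplying by e^(2t) shifts s → s - 2, so L{exp(2*t)*sin(2*t)} = 2/((s - 2)^2 + 4).
Then apply L{t^2·g(t)} = (-1)^2 d^2/ds^2[G(s)] with G(s) = 2/((s - 2)^2 + 4):
differentiating 2 times and applying the sign gives 4*(3*s^2 - 12*s + 8)/(s^2 - 4*s + 8)^3.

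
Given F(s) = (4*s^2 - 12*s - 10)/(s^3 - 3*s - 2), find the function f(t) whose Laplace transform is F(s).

Factor the denominator: s^3 - 3*s - 2 = (s - 2)*(s + 1)^2.
Partial fraction decomposition gives [6/(s + 1)] + [-2/(s + 1)^2] + [-2/(s - 2)].
Invert each term: 6/(s + 1) ↔ 6e^(-t); -2/(s + 1)^2 ↔ -2t·e^(-t); -2/(s - 2) ↔ -2e^(2t).

f(t) = -2*t*exp(-t) - 2*exp(2*t) + 6*exp(-t)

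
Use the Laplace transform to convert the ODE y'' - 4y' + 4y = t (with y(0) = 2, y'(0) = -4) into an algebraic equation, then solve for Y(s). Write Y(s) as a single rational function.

Y(s) = (2*s^3 - 12*s^2 + 1)/(s^4 - 4*s^3 + 4*s^2)

Transform both sides with L{·}.
The derivative rules (L{y''} = s^2 Y - s·y(0) - y'(0) and L{y'} = sY - y(0), with y(0) = 2, y'(0) = -4) turn the left side into (s^2 - 4*s + 4)Y - (2*s - 12).
The right side is L{t} = s^(-2).
So (s^2 - 4*s + 4)Y = s^(-2) + (2*s - 12).
Solve for Y(s) and write it as one ratio of polynomials.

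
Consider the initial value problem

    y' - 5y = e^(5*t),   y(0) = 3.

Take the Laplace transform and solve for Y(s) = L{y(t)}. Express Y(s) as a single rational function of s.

Transform both sides with L{·}.
The derivative rules (L{y'} = sY - y(0) = sY - 3) turn the left side into (s - 5)Y - (3).
The right side is L{e^(5*t)} = 1/(s - 5).
So (s - 5)Y = 1/(s - 5) + (3).
Solve for Y(s) and write it as one ratio of polynomials.

Y(s) = (3*s - 14)/(s^2 - 10*s + 25)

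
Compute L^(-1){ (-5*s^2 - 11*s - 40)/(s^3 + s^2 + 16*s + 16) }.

Factor the denominator: s^3 + s^2 + 16*s + 16 = (s + 1)*(s^2 + 16).
Partial fraction decomposition gives [-2/(s + 1)] + [-3*s/(s^2 + 16)] + [-8/(s^2 + 16)].
Invert each term: -2/(s + 1) ↔ -2e^(-t); -3·s/(s^2 + 16) ↔ -3cos(4t); -2·4/(s^2 + 16) ↔ -2sin(4t).

-2*sin(4*t) - 3*cos(4*t) - 2*exp(-t)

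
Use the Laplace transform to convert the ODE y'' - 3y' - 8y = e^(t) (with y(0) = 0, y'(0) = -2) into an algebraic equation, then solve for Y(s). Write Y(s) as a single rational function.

Y(s) = (-2*s + 3)/(s^3 - 4*s^2 - 5*s + 8)

Take the Laplace transform of both sides.
The derivative rules (L{y''} = s^2 Y - s·y(0) - y'(0) and L{y'} = sY - y(0), with y(0) = 0, y'(0) = -2) turn the left side into (s^2 - 3*s - 8)Y - (-2).
The right side is L{e^(t)} = 1/(s - 1).
So (s^2 - 3*s - 8)Y = 1/(s - 1) + (-2).
Divide through and combine into a single rational function.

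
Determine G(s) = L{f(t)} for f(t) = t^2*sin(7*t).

G(s) = 14*(3*s^2 - 49)/(s^2 + 49)^3

L{sin(7t)} = 7/(s^2 + 49).
Then apply L{t^2·g(t)} = (-1)^2 d^2/ds^2[H(s)] with H(s) = 7/(s^2 + 49):
differentiating 2 times and applying the sign gives 14*(3*s^2 - 49)/(s^2 + 49)^3.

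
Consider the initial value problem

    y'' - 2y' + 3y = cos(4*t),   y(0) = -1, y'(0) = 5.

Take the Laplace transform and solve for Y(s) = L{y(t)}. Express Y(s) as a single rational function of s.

Y(s) = (-s^3 + 7*s^2 - 15*s + 112)/(s^4 - 2*s^3 + 19*s^2 - 32*s + 48)

Apply the Laplace transform to the equation.
Using L{y''} = s^2 Y - s·y(0) - y'(0) and L{y'} = sY - y(0), with y(0) = -1, y'(0) = 5, the left side becomes (s^2 - 2*s + 3)Y - (-s + 7).
The right side is L{cos(4*t)} = s/(s^2 + 16).
So (s^2 - 2*s + 3)Y = s/(s^2 + 16) + (-s + 7).
Solve for Y(s) and write it as one ratio of polynomials.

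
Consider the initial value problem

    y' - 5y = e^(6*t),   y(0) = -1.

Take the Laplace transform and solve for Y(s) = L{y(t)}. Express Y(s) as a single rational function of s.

Y(s) = (-s + 7)/(s^2 - 11*s + 30)

Laplace-transform each side.
With L{y'} = sY - y(0) = sY - (-1): the LHS transforms to (s - 5)Y - (-1).
The right side is L{e^(6*t)} = 1/(s - 6).
So (s - 5)Y = 1/(s - 6) + (-1).
Solve for Y(s) and write it as one ratio of polynomials.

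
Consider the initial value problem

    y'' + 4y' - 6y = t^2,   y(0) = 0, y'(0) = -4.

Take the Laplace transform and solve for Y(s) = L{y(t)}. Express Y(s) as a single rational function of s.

Laplace-transform each side.
Using L{y''} = s^2 Y - s·y(0) - y'(0) and L{y'} = sY - y(0), with y(0) = 0, y'(0) = -4, the left side becomes (s^2 + 4*s - 6)Y - (-4).
The right side is L{t^2} = 2/s^3.
So (s^2 + 4*s - 6)Y = 2/s^3 + (-4).
Divide through and combine into a single rational function.

Y(s) = (-4*s^3 + 2)/(s^5 + 4*s^4 - 6*s^3)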